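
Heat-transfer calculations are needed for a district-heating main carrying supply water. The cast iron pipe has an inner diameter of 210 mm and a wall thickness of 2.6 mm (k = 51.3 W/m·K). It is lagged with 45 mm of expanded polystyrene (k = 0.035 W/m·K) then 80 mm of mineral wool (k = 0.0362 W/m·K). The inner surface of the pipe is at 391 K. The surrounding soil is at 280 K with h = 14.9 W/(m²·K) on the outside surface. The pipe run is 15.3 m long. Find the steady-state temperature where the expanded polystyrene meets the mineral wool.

Treating each annulus and film as a series resistance:
R_cast iron pipe wall = ln(107.6/105)/(2π×51.3×15.3) = 4.96×10^-6 K/W
R_expanded polystyrene = ln(152.6/107.6)/(2π×0.035×15.3) = 0.1038 K/W
R_mineral wool = ln(232.6/152.6)/(2π×0.0362×15.3) = 0.1211 K/W
R_outer film = 1/(h_o·2πr_oL) = 1/(14.9×2π×0.2326×15.3) = 0.003001 K/W
R_total = 0.228 K/W
Q = ΔT/R_total = 111/0.228
Q = 487 W
T_interface = T_inner − Q·ΣR(inner→interface) = 391 − 487×0.1038

T ≈ 340 K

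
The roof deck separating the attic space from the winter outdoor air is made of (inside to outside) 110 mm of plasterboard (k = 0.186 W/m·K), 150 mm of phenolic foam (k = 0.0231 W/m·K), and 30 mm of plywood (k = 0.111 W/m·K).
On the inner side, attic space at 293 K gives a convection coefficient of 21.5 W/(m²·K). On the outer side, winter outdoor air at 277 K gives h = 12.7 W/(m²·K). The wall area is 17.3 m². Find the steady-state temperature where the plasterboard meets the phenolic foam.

Model the wall as resistances in series:
R_inner film = 1/(h_i·A) = 1/(21.5×17.3) = 0.002689 K/W
R_plasterboard = L/(kA) = 0.11/(0.186×17.3) = 0.03418 K/W
R_phenolic foam = L/(kA) = 0.15/(0.0231×17.3) = 0.3753 K/W
R_plywood = L/(kA) = 0.03/(0.111×17.3) = 0.01562 K/W
R_outer film = 1/(h_o·A) = 1/(12.7×17.3) = 0.004551 K/W
R_total = 0.4324 K/W;  Q = ΔT/R_total = 16/0.4324 = 37 W
T_interface = T_inner − Q·ΣR(inner→interface) = 293 − 37×0.03687

T ≈ 292 K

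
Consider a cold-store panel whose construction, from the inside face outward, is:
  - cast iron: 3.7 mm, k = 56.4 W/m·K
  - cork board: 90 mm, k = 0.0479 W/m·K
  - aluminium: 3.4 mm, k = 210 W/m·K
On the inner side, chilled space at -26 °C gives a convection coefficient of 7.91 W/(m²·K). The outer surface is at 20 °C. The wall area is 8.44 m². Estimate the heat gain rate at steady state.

Model the wall as resistances in series:
R_inner film = 1/(h_i·A) = 1/(7.91×8.44) = 0.01498 K/W
R_cast iron = L/(kA) = 0.0037/(56.4×8.44) = 7.773×10^-6 K/W
R_cork board = L/(kA) = 0.09/(0.0479×8.44) = 0.2226 K/W
R_aluminium = L/(kA) = 0.0034/(210×8.44) = 1.918×10^-6 K/W
R_total = 0.2376 K/W
Q = ΔT / R_total = 46 / 0.2376

Q ≈ 194 W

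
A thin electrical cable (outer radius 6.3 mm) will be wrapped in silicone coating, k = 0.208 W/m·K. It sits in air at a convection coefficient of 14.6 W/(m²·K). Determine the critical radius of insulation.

r_cr ≈ 14.2 mm

For a cylinder r_cr = k/h = 0.208/14.6
r_cr = 14.2 mm; since the bare radius (6.3 mm) is below r_cr, adding a thin layer of insulation will *increase* heat loss.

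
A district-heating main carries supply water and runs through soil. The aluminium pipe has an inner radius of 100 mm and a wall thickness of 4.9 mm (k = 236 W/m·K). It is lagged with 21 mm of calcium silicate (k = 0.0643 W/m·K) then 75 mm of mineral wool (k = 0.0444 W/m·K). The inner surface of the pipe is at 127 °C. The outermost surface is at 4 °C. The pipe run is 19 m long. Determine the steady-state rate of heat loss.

Per-layer cylindrical resistances, series-summed:
R_aluminium pipe wall = ln(104.9/100)/(2π×236×19) = 1.698×10^-6 K/W
R_calcium silicate = ln(125.9/104.9)/(2π×0.0643×19) = 0.02377 K/W
R_mineral wool = ln(200.9/125.9)/(2π×0.0444×19) = 0.08817 K/W
R_total = 0.1119 K/W
Q = ΔT/R_total = 123/0.1119

Q ≈ 1100 W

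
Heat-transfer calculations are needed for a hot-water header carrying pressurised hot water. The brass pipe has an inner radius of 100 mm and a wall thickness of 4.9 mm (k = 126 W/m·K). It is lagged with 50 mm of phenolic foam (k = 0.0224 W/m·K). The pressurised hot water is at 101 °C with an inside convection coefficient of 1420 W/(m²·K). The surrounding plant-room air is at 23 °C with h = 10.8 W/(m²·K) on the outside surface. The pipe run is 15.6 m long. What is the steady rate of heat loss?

Q ≈ 425 W

Per-layer cylindrical resistances, series-summed:
R_inner film = 1/(h_i·2πr₁L) = 1/(1420×2π×0.1×15.6) = 7.185×10^-5 K/W
R_brass pipe wall = ln(104.9/100)/(2π×126×15.6) = 3.873×10^-6 K/W
R_phenolic foam = ln(154.9/104.9)/(2π×0.0224×15.6) = 0.1775 K/W
R_outer film = 1/(h_o·2πr_oL) = 1/(10.8×2π×0.1549×15.6) = 0.006098 K/W
R_total = 0.1837 K/W
Q = ΔT/R_total = 78/0.1837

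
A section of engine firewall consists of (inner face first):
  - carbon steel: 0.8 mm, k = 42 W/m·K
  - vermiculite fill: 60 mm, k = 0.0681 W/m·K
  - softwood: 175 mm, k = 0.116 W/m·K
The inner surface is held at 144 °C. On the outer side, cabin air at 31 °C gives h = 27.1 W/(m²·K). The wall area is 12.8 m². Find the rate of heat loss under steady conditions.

Treating each layer as a thermal resistance in series:
R_carbon steel = L/(kA) = 0.0008/(42×12.8) = 1.488×10^-6 K/W
R_vermiculite fill = L/(kA) = 0.06/(0.0681×12.8) = 0.06883 K/W
R_softwood = L/(kA) = 0.175/(0.116×12.8) = 0.1179 K/W
R_outer film = 1/(h_o·A) = 1/(27.1×12.8) = 0.002883 K/W
R_total = 0.1896 K/W
Q = ΔT / R_total = 113 / 0.1896

Q ≈ 596 W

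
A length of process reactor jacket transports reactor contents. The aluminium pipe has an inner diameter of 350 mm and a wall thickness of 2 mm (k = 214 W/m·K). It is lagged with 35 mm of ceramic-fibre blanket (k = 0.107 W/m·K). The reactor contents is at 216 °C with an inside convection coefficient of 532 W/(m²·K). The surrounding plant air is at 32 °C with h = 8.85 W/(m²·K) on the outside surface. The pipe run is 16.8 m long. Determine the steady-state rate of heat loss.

Radial resistances (cylindrical: R_cond = ln(r_o/r_i)/(2πkL), R_conv = 1/(h·2πrL)):
R_inner film = 1/(h_i·2πr₁L) = 1/(532×2π×0.175×16.8) = 1.018×10^-4 K/W
R_aluminium pipe wall = ln(177/175)/(2π×214×16.8) = 5.031×10^-7 K/W
R_ceramic-fibre blanket = ln(212/177)/(2π×0.107×16.8) = 0.01598 K/W
R_outer film = 1/(h_o·2πr_oL) = 1/(8.85×2π×0.212×16.8) = 0.005049 K/W
R_total = 0.02113 K/W
Q = ΔT/R_total = 184/0.02113

Q ≈ 8710 W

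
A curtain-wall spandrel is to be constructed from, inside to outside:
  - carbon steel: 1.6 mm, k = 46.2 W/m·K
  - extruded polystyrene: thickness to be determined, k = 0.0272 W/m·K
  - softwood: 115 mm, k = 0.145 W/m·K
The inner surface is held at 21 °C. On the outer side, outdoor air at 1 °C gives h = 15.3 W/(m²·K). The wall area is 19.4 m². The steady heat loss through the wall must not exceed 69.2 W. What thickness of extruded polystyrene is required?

L ≈ 129 mm

Series thermal resistances:
R_carbon steel = L/(kA) = 0.0016/(46.2×19.4) = 1.785×10^-6 K/W
R_softwood = L/(kA) = 0.115/(0.145×19.4) = 0.04088 K/W
R_outer film = 1/(h_o·A) = 1/(15.3×19.4) = 0.003369 K/W
Sum of the known resistances R_other = 0.04425 K/W
Required total resistance R_tot = ΔT/Q_allow = 20/69.2 = 0.289 K/W
R_extruded polystyrene = R_tot − R_other = 0.2448 K/W
L = R·k·A = 0.2448×0.0272×19.4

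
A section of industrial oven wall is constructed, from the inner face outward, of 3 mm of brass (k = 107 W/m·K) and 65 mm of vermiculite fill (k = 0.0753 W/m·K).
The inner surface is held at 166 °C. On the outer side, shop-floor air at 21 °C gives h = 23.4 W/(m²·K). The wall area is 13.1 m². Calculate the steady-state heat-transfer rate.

Series thermal resistances:
R_brass = L/(kA) = 0.003/(107×13.1) = 2.14×10^-6 K/W
R_vermiculite fill = L/(kA) = 0.065/(0.0753×13.1) = 0.06589 K/W
R_outer film = 1/(h_o·A) = 1/(23.4×13.1) = 0.003262 K/W
R_total = 0.06916 K/W
Q = ΔT / R_total = 145 / 0.06916

Q ≈ 2100 W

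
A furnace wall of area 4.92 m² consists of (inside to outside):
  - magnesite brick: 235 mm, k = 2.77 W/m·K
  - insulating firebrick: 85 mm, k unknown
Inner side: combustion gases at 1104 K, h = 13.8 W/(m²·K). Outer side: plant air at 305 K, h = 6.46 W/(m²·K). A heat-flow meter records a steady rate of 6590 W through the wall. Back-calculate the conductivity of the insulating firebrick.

k ≈ 0.299 W/(m·K)

Series thermal resistances:
R_inner film = 1/(h_i·A) = 1/(13.8×4.92) = 0.01473 K/W
R_magnesite brick = L/(kA) = 0.235/(2.77×4.92) = 0.01724 K/W
R_outer film = 1/(h_o·A) = 1/(6.46×4.92) = 0.03146 K/W
Sum of known resistances R_other = 0.06343 K/W
Total R = ΔT/Q = 799/6590 = 0.1212 K/W
R_insulating firebrick = R_total − R_other = 0.05781 K/W
k = L/(R·A) = 0.085/(0.05781×4.92)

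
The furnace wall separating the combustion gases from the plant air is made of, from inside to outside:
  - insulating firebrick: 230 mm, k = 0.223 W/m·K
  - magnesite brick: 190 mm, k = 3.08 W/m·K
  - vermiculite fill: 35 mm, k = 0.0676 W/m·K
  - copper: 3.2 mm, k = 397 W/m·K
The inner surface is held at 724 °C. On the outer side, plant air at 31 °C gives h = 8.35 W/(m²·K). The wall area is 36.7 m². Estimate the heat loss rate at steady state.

Q ≈ 14700 W

Using the resistance-network approach (series):
R_insulating firebrick = L/(kA) = 0.23/(0.223×36.7) = 0.0281 K/W
R_magnesite brick = L/(kA) = 0.19/(3.08×36.7) = 0.001681 K/W
R_vermiculite fill = L/(kA) = 0.035/(0.0676×36.7) = 0.01411 K/W
R_copper = L/(kA) = 0.0032/(397×36.7) = 2.196×10^-7 K/W
R_outer film = 1/(h_o·A) = 1/(8.35×36.7) = 0.003263 K/W
R_total = 0.04716 K/W
Q = ΔT / R_total = 693 / 0.04716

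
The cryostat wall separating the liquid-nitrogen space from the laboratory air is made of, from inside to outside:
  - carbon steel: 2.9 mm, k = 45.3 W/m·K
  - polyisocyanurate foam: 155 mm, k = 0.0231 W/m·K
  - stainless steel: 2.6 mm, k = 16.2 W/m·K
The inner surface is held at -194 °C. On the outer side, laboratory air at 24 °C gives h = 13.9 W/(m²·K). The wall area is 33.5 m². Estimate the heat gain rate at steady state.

Q ≈ 1080 W

Thermal resistances in series:
R_carbon steel = L/(kA) = 0.0029/(45.3×33.5) = 1.911×10^-6 K/W
R_polyisocyanurate foam = L/(kA) = 0.155/(0.0231×33.5) = 0.2003 K/W
R_stainless steel = L/(kA) = 0.0026/(16.2×33.5) = 4.791×10^-6 K/W
R_outer film = 1/(h_o·A) = 1/(13.9×33.5) = 0.002148 K/W
R_total = 0.2025 K/W
Q = ΔT / R_total = 218 / 0.2025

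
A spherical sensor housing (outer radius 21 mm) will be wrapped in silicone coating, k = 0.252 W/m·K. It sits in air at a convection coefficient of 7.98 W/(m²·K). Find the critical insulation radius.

r_cr ≈ 63.2 mm

For a sphere r_cr = 2k/h = 2×0.252/7.98
r_cr = 63.2 mm; since the bare radius (21 mm) is below r_cr, adding a thin layer of insulation will *increase* heat loss.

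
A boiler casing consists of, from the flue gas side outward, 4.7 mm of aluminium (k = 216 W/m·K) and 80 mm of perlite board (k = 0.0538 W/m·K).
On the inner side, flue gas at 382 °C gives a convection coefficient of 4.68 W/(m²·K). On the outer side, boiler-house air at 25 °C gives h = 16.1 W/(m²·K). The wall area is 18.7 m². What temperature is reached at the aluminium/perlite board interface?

T ≈ 339 °C

Series thermal resistances:
R_inner film = 1/(h_i·A) = 1/(4.68×18.7) = 0.01143 K/W
R_aluminium = L/(kA) = 0.0047/(216×18.7) = 1.164×10^-6 K/W
R_perlite board = L/(kA) = 0.08/(0.0538×18.7) = 0.07952 K/W
R_outer film = 1/(h_o·A) = 1/(16.1×18.7) = 0.003321 K/W
R_total = 0.09427 K/W;  Q = ΔT/R_total = 357/0.09427 = 3787 W
T_interface = T_inner − Q·ΣR(inner→interface) = 382 − 3790×0.01143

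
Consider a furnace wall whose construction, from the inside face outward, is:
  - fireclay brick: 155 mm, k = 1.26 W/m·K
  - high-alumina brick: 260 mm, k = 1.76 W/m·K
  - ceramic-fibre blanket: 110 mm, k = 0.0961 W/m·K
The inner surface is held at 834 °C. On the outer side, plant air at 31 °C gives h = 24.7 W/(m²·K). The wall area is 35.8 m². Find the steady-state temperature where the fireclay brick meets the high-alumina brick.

Using the resistance-network approach (series):
R_fireclay brick = L/(kA) = 0.155/(1.26×35.8) = 0.003436 K/W
R_high-alumina brick = L/(kA) = 0.26/(1.76×35.8) = 0.004126 K/W
R_ceramic-fibre blanket = L/(kA) = 0.11/(0.0961×35.8) = 0.03197 K/W
R_outer film = 1/(h_o·A) = 1/(24.7×35.8) = 0.001131 K/W
R_total = 0.04067 K/W;  Q = ΔT/R_total = 803/0.04067 = 19750 W
T_interface = T_inner − Q·ΣR(inner→interface) = 834 − 19700×0.003436

T ≈ 766 °C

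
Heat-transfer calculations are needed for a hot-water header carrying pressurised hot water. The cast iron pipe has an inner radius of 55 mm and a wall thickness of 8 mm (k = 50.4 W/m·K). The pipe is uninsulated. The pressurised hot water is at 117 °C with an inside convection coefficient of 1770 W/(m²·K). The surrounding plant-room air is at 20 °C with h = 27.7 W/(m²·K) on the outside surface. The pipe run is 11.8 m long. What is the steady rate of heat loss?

Q ≈ 12300 W

For a radial system each layer contributes R = ln(r_out/r_in)/(2πkL); films add R = 1/(hA).
R_inner film = 1/(h_i·2πr₁L) = 1/(1770×2π×0.055×11.8) = 1.385×10^-4 K/W
R_cast iron pipe wall = ln(63/55)/(2π×50.4×11.8) = 3.634×10^-5 K/W
R_outer film = 1/(h_o·2πr_oL) = 1/(27.7×2π×0.063×11.8) = 0.007729 K/W
R_total = 0.007904 K/W
Q = ΔT/R_total = 97/0.007904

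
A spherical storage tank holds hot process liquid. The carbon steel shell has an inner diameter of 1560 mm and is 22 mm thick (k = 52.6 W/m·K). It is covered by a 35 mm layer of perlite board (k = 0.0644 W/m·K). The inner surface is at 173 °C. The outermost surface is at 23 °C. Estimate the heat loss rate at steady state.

Radial (spherical) resistances in series:
R_carbon steel shell = (1/0.78 − 1/0.802)/(4π×52.6) = 5.321×10^-5 K/W
R_perlite board = (1/0.802 − 1/0.837)/(4π×0.0644) = 0.06443 K/W
R_total = 0.06448 K/W
Q = ΔT/R_total = 150/0.06448

Q ≈ 2330 W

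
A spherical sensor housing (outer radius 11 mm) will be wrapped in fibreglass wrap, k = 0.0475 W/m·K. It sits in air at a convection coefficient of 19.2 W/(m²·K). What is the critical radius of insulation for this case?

For a sphere r_cr = 2k/h = 2×0.0475/19.2
r_cr = 4.95 mm; since the bare radius (11 mm) is above r_cr, any added insulation will reduce heat loss.

r_cr ≈ 4.95 mm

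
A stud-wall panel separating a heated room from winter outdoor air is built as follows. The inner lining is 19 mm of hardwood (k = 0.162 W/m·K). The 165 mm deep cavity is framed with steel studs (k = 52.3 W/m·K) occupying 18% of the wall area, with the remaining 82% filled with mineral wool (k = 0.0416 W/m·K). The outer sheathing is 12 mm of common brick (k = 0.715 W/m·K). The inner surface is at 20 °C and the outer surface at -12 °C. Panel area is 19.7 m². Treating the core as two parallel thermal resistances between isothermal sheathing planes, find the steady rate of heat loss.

Sheathing layers in series; stud and cavity paths in parallel between them.
R_inner = 0.019/(0.162×19.7) = 0.005954 K/W
R_stud  = 0.165/(52.3×0.18×19.7) = 8.897×10^-4 K/W
R_cav   = 0.165/(0.0416×0.82×19.7) = 0.2455 K/W
1/R_core = 1/R_stud + 1/R_cav → R_core = 8.865×10^-4 K/W
R_outer = 0.012/(0.715×19.7) = 8.519×10^-4 K/W
R_total = 0.007692 K/W
Q = ΔT/R_total = 32/0.007692

Q ≈ 4160 W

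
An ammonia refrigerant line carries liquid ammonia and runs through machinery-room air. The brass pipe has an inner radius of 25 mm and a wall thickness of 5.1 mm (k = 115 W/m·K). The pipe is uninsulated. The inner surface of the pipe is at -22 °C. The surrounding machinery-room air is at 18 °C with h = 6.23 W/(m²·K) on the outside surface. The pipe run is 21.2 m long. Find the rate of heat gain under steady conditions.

Cylindrical conduction, so R = ln(r₂/r₁)/(2πkL) per layer, in series:
R_brass pipe wall = ln(30.1/25)/(2π×115×21.2) = 1.212×10^-5 K/W
R_outer film = 1/(h_o·2πr_oL) = 1/(6.23×2π×0.0301×21.2) = 0.04003 K/W
R_total = 0.04005 K/W
Q = ΔT/R_total = 40/0.04005

Q ≈ 999 W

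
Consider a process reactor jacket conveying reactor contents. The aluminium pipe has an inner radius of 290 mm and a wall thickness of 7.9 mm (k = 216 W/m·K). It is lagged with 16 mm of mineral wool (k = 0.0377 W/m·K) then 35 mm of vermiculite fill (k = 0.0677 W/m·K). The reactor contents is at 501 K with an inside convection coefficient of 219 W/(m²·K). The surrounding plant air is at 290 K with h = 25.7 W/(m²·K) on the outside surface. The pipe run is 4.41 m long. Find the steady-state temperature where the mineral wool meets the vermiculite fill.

T ≈ 405 K

Per-layer cylindrical resistances, series-summed:
R_inner film = 1/(h_i·2πr₁L) = 1/(219×2π×0.29×4.41) = 5.682×10^-4 K/W
R_aluminium pipe wall = ln(297.9/290)/(2π×216×4.41) = 4.491×10^-6 K/W
R_mineral wool = ln(313.9/297.9)/(2π×0.0377×4.41) = 0.05008 K/W
R_vermiculite fill = ln(348.9/313.9)/(2π×0.0677×4.41) = 0.05635 K/W
R_outer film = 1/(h_o·2πr_oL) = 1/(25.7×2π×0.3489×4.41) = 0.004025 K/W
R_total = 0.111 K/W
Q = ΔT/R_total = 211/0.111
Q = 1900 W
T_interface = T_inner − Q·ΣR(inner→interface) = 501 − 1900×0.05065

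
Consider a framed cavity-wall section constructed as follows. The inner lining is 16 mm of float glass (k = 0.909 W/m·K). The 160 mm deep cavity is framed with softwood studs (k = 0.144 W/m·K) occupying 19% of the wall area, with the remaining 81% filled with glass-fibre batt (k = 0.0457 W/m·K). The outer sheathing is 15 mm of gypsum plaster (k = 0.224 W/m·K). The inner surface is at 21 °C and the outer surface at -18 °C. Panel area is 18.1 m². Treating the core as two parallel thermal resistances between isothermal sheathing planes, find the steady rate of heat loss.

Q ≈ 275 W

Sheathing layers in series; stud and cavity paths in parallel between them.
R_inner = 0.016/(0.909×18.1) = 9.725×10^-4 K/W
R_stud  = 0.16/(0.144×0.19×18.1) = 0.3231 K/W
R_cav   = 0.16/(0.0457×0.81×18.1) = 0.2388 K/W
1/R_core = 1/R_stud + 1/R_cav → R_core = 0.1373 K/W
R_outer = 0.015/(0.224×18.1) = 0.0037 K/W
R_total = 0.142 K/W
Q = ΔT/R_total = 39/0.142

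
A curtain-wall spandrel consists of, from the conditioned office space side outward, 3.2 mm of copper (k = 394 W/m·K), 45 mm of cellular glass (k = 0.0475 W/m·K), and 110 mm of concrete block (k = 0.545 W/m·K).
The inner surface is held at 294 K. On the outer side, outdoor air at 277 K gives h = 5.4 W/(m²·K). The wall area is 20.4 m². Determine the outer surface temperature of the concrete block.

T ≈ 279 K

Thermal resistances in series:
R_copper = L/(kA) = 0.0032/(394×20.4) = 3.981×10^-7 K/W
R_cellular glass = L/(kA) = 0.045/(0.0475×20.4) = 0.04644 K/W
R_concrete block = L/(kA) = 0.11/(0.545×20.4) = 0.009894 K/W
R_outer film = 1/(h_o·A) = 1/(5.4×20.4) = 0.009078 K/W
R_total = 0.06541 K/W;  Q = ΔT/R_total = 17/0.06541 = 259.9 W
T_interface = T_inner − Q·ΣR(inner→interface) = 294 − 260×0.05633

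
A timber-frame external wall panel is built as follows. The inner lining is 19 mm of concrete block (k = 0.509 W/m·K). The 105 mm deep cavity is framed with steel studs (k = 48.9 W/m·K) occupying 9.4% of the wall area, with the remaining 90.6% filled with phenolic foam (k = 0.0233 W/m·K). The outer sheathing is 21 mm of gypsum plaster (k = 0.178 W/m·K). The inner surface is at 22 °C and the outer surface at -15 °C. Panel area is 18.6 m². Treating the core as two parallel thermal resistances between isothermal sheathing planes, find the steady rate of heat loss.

Sheathing layers in series; stud and cavity paths in parallel between them.
R_inner = 0.019/(0.509×18.6) = 0.002007 K/W
R_stud  = 0.105/(48.9×0.094×18.6) = 0.001228 K/W
R_cav   = 0.105/(0.0233×0.906×18.6) = 0.2674 K/W
1/R_core = 1/R_stud + 1/R_cav → R_core = 0.001223 K/W
R_outer = 0.021/(0.178×18.6) = 0.006343 K/W
R_total = 0.009572 K/W
Q = ΔT/R_total = 37/0.009572

Q ≈ 3870 W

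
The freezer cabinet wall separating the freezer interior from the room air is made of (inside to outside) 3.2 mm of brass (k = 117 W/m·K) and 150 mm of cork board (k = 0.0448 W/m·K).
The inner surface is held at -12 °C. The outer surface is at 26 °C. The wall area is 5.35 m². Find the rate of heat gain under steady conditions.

Treating each layer as a thermal resistance in series:
R_brass = L/(kA) = 0.0032/(117×5.35) = 5.112×10^-6 K/W
R_cork board = L/(kA) = 0.15/(0.0448×5.35) = 0.6258 K/W
R_total = 0.6258 K/W
Q = ΔT / R_total = 38 / 0.6258

Q ≈ 60.7 W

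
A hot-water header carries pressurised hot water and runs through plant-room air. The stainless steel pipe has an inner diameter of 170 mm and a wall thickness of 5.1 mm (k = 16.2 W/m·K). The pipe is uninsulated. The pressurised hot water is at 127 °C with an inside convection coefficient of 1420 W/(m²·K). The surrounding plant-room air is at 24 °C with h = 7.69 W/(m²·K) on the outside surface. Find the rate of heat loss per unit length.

q′ ≈ 445 W/m

Cylindrical conduction, so R = ln(r₂/r₁)/(2πkL) per layer, in series:
R_inner film = 1/(h_i·2πr₁L) = 1/(1420×2π×0.085×1) = 0.001319 K/W
R_stainless steel pipe wall = ln(90.1/85)/(2π×16.2×1) = 5.725×10^-4 K/W
R_outer film = 1/(h_o·2πr_oL) = 1/(7.69×2π×0.0901×1) = 0.2297 K/W
R_total = 0.2316 K/W
Q = ΔT/R_total = 103/0.2316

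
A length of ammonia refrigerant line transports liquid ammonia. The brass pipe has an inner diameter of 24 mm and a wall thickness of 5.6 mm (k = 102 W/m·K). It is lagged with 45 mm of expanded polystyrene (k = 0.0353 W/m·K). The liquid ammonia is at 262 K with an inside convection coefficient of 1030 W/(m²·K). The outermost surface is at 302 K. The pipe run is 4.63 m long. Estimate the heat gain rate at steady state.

Cylindrical conduction, so R = ln(r₂/r₁)/(2πkL) per layer, in series:
R_inner film = 1/(h_i·2πr₁L) = 1/(1030×2π×0.012×4.63) = 0.002781 K/W
R_brass pipe wall = ln(17.6/12)/(2π×102×4.63) = 1.291×10^-4 K/W
R_expanded polystyrene = ln(62.6/17.6)/(2π×0.0353×4.63) = 1.236 K/W
R_total = 1.239 K/W
Q = ΔT/R_total = 40/1.239

Q ≈ 32.3 W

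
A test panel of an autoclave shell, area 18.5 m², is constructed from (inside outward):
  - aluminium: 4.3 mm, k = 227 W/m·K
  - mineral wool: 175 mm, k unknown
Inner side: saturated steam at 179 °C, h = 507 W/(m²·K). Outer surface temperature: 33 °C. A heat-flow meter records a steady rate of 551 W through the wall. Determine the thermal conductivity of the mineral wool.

k ≈ 0.0357 W/(m·K)

Model the wall as resistances in series:
R_inner film = 1/(h_i·A) = 1/(507×18.5) = 1.066×10^-4 K/W
R_aluminium = L/(kA) = 0.0043/(227×18.5) = 1.024×10^-6 K/W
Sum of known resistances R_other = 1.076×10^-4 K/W
Total R = ΔT/Q = 146/551 = 0.265 K/W
R_mineral wool = R_total − R_other = 0.2649 K/W
k = L/(R·A) = 0.175/(0.2649×18.5)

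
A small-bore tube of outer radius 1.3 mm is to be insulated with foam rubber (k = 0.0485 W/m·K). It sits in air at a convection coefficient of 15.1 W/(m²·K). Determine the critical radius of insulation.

r_cr ≈ 3.21 mm

For a cylinder r_cr = k/h = 0.0485/15.1
r_cr = 3.21 mm; since the bare radius (1.3 mm) is below r_cr, adding a thin layer of insulation will *increase* heat loss.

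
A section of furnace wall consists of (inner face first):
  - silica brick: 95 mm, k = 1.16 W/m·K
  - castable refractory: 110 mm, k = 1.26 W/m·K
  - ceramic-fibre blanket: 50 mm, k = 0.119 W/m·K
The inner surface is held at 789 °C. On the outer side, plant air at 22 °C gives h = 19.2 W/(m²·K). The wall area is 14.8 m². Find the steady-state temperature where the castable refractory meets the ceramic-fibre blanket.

T ≈ 587 °C

Treating each layer as a thermal resistance in series:
R_silica brick = L/(kA) = 0.095/(1.16×14.8) = 0.005534 K/W
R_castable refractory = L/(kA) = 0.11/(1.26×14.8) = 0.005899 K/W
R_ceramic-fibre blanket = L/(kA) = 0.05/(0.119×14.8) = 0.02839 K/W
R_outer film = 1/(h_o·A) = 1/(19.2×14.8) = 0.003519 K/W
R_total = 0.04334 K/W;  Q = ΔT/R_total = 767/0.04334 = 17700 W
T_interface = T_inner − Q·ΣR(inner→interface) = 789 − 17700×0.01143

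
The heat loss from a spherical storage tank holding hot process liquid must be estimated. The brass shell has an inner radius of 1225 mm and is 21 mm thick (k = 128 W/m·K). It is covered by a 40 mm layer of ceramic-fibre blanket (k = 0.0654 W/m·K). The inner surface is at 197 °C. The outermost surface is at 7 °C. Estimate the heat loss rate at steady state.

For a spherical shell R = (1/r₁ − 1/r₂)/(4πk); film R = 1/(h·4πr²). In series:
R_brass shell = (1/1.225 − 1/1.246)/(4π×128) = 8.554×10^-6 K/W
R_ceramic-fibre blanket = (1/1.246 − 1/1.286)/(4π×0.0654) = 0.03037 K/W
R_total = 0.03038 K/W
Q = ΔT/R_total = 190/0.03038

Q ≈ 6250 W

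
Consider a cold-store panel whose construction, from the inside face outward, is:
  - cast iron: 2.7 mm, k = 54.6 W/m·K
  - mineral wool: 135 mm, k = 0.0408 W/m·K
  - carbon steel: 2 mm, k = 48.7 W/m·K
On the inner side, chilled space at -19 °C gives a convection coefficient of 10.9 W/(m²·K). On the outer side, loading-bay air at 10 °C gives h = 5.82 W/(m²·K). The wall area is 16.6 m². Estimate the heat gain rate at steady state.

Using the resistance-network approach (series):
R_inner film = 1/(h_i·A) = 1/(10.9×16.6) = 0.005527 K/W
R_cast iron = L/(kA) = 0.0027/(54.6×16.6) = 2.979×10^-6 K/W
R_mineral wool = L/(kA) = 0.135/(0.0408×16.6) = 0.1993 K/W
R_carbon steel = L/(kA) = 0.002/(48.7×16.6) = 2.474×10^-6 K/W
R_outer film = 1/(h_o·A) = 1/(5.82×16.6) = 0.01035 K/W
R_total = 0.2152 K/W
Q = ΔT / R_total = 29 / 0.2152

Q ≈ 135 W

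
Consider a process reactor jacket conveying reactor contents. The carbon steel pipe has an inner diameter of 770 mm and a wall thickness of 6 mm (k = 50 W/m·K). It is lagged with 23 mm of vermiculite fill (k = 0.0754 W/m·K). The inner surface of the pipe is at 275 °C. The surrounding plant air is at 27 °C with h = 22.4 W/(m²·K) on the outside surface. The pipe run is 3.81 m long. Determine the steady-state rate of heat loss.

Q ≈ 6850 W

Treating each annulus and film as a series resistance:
R_carbon steel pipe wall = ln(391/385)/(2π×50×3.81) = 1.292×10^-5 K/W
R_vermiculite fill = ln(414/391)/(2π×0.0754×3.81) = 0.03167 K/W
R_outer film = 1/(h_o·2πr_oL) = 1/(22.4×2π×0.414×3.81) = 0.004505 K/W
R_total = 0.03618 K/W
Q = ΔT/R_total = 248/0.03618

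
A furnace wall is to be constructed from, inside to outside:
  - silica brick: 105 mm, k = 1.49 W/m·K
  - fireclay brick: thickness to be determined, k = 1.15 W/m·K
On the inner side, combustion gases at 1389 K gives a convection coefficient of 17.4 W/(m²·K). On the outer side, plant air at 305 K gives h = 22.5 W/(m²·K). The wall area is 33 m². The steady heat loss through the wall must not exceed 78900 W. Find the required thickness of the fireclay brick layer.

L ≈ 323 mm

Treating each layer as a thermal resistance in series:
R_inner film = 1/(h_i·A) = 1/(17.4×33) = 0.001742 K/W
R_silica brick = L/(kA) = 0.105/(1.49×33) = 0.002135 K/W
R_outer film = 1/(h_o·A) = 1/(22.5×33) = 0.001347 K/W
Sum of the known resistances R_other = 0.005224 K/W
Required total resistance R_tot = ΔT/Q_allow = 1084/78900 = 0.01374 K/W
R_fireclay brick = R_tot − R_other = 0.008515 K/W
L = R·k·A = 0.008515×1.15×33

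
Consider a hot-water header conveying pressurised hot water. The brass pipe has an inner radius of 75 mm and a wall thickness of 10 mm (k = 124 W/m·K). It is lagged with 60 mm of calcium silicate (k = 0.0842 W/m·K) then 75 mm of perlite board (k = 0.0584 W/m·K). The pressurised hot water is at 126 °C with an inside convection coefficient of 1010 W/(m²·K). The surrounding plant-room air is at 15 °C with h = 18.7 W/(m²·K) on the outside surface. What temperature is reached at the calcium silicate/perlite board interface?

Per-layer cylindrical resistances, series-summed:
R_inner film = 1/(h_i·2πr₁L) = 1/(1010×2π×0.075×1) = 0.002101 K/W
R_brass pipe wall = ln(85/75)/(2π×124×1) = 1.606×10^-4 K/W
R_calcium silicate = ln(145/85)/(2π×0.0842×1) = 1.01 K/W
R_perlite board = ln(220/145)/(2π×0.0584×1) = 1.136 K/W
R_outer film = 1/(h_o·2πr_oL) = 1/(18.7×2π×0.22×1) = 0.03869 K/W
R_total = 2.187 K/W
Q = ΔT/R_total = 111/2.187
Q = 50.8 W/m
T_interface = T_inner − Q·ΣR(inner→interface) = 126 − 50.8×1.012

T ≈ 74.6 °C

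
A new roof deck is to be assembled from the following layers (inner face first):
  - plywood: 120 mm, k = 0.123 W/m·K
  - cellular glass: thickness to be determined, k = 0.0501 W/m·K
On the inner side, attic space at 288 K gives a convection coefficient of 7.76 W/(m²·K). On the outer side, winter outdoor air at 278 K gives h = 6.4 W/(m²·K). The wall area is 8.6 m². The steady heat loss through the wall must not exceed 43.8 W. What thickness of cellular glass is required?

Model the wall as resistances in series:
R_inner film = 1/(h_i·A) = 1/(7.76×8.6) = 0.01498 K/W
R_plywood = L/(kA) = 0.12/(0.123×8.6) = 0.1134 K/W
R_outer film = 1/(h_o·A) = 1/(6.4×8.6) = 0.01817 K/W
Sum of the known resistances R_other = 0.1466 K/W
Required total resistance R_tot = ΔT/Q_allow = 10/43.8 = 0.2283 K/W
R_cellular glass = R_tot − R_other = 0.08171 K/W
L = R·k·A = 0.08171×0.0501×8.6

L ≈ 35.2 mm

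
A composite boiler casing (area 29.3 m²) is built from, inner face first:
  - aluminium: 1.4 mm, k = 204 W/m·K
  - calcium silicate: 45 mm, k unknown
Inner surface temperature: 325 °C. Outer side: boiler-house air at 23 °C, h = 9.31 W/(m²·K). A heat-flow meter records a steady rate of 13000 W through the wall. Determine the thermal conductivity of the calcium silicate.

k ≈ 0.0785 W/(m·K)

Treating each layer as a thermal resistance in series:
R_aluminium = L/(kA) = 0.0014/(204×29.3) = 2.342×10^-7 K/W
R_outer film = 1/(h_o·A) = 1/(9.31×29.3) = 0.003666 K/W
Sum of known resistances R_other = 0.003666 K/W
Total R = ΔT/Q = 302/13000 = 0.02323 K/W
R_calcium silicate = R_total − R_other = 0.01956 K/W
k = L/(R·A) = 0.045/(0.01956×29.3)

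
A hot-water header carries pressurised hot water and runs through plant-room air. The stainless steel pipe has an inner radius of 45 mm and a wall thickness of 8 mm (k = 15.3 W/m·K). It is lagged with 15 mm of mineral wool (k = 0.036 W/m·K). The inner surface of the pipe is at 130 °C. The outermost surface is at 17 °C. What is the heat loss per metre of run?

q′ ≈ 102 W/m

Treating each annulus and film as a series resistance:
R_stainless steel pipe wall = ln(53/45)/(2π×15.3×1) = 0.001702 K/W
R_mineral wool = ln(68/53)/(2π×0.036×1) = 1.102 K/W
R_total = 1.103 K/W
Q = ΔT/R_total = 113/1.103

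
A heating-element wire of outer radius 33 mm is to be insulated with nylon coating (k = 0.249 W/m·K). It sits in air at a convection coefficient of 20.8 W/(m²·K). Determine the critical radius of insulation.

For a cylinder r_cr = k/h = 0.249/20.8
r_cr = 12 mm; since the bare radius (33 mm) is above r_cr, any added insulation will reduce heat loss.

r_cr ≈ 12 mm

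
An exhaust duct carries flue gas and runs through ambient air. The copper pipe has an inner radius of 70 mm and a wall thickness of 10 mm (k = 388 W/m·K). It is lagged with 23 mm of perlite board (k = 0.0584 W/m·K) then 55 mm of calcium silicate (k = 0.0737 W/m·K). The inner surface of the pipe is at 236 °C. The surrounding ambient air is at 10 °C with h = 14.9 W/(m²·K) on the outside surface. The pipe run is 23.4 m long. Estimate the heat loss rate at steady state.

Q ≈ 3150 W

Cylindrical conduction, so R = ln(r₂/r₁)/(2πkL) per layer, in series:
R_copper pipe wall = ln(80/70)/(2π×388×23.4) = 2.341×10^-6 K/W
R_perlite board = ln(103/80)/(2π×0.0584×23.4) = 0.02943 K/W
R_calcium silicate = ln(158/103)/(2π×0.0737×23.4) = 0.03949 K/W
R_outer film = 1/(h_o·2πr_oL) = 1/(14.9×2π×0.158×23.4) = 0.002889 K/W
R_total = 0.07181 K/W
Q = ΔT/R_total = 226/0.07181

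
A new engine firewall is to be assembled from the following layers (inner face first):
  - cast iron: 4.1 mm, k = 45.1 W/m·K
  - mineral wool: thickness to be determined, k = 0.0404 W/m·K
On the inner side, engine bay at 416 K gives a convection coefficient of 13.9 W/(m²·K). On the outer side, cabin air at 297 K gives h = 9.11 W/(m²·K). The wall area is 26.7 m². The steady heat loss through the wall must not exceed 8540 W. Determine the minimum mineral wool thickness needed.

L ≈ 7.69 mm

Using the resistance-network approach (series):
R_inner film = 1/(h_i·A) = 1/(13.9×26.7) = 0.002694 K/W
R_cast iron = L/(kA) = 0.0041/(45.1×26.7) = 3.405×10^-6 K/W
R_outer film = 1/(h_o·A) = 1/(9.11×26.7) = 0.004111 K/W
Sum of the known resistances R_other = 0.006809 K/W
Required total resistance R_tot = ΔT/Q_allow = 119/8540 = 0.01393 K/W
R_mineral wool = R_tot − R_other = 0.007125 K/W
L = R·k·A = 0.007125×0.0404×26.7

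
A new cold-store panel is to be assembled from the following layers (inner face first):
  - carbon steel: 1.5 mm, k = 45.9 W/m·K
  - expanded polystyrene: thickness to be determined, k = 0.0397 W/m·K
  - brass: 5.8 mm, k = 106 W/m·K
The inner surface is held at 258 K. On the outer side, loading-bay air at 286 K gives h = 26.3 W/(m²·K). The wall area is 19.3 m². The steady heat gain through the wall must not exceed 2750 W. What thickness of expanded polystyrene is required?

L ≈ 6.29 mm

Series thermal resistances:
R_carbon steel = L/(kA) = 0.0015/(45.9×19.3) = 1.693×10^-6 K/W
R_brass = L/(kA) = 0.0058/(106×19.3) = 2.835×10^-6 K/W
R_outer film = 1/(h_o·A) = 1/(26.3×19.3) = 0.00197 K/W
Sum of the known resistances R_other = 0.001975 K/W
Required total resistance R_tot = ΔT/Q_allow = 28/2750 = 0.01018 K/W
R_expanded polystyrene = R_tot − R_other = 0.008207 K/W
L = R·k·A = 0.008207×0.0397×19.3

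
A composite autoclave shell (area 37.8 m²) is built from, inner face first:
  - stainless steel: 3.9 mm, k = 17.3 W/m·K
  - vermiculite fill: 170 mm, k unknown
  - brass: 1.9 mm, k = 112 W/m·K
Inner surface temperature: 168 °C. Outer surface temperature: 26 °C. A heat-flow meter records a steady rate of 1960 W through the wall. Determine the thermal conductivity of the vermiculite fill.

Using the resistance-network approach (series):
R_stainless steel = L/(kA) = 0.0039/(17.3×37.8) = 5.964×10^-6 K/W
R_brass = L/(kA) = 0.0019/(112×37.8) = 4.488×10^-7 K/W
Sum of known resistances R_other = 6.413×10^-6 K/W
Total R = ΔT/Q = 142/1960 = 0.07245 K/W
R_vermiculite fill = R_total − R_other = 0.07244 K/W
k = L/(R·A) = 0.17/(0.07244×37.8)

k ≈ 0.0621 W/(m·K)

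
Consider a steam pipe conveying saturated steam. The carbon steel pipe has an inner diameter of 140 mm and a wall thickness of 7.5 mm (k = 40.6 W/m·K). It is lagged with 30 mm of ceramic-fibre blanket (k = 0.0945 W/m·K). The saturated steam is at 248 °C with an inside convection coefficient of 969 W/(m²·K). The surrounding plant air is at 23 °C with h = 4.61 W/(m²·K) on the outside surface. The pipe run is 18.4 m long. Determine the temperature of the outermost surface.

T ≈ 106 °C

Radial resistances (cylindrical: R_cond = ln(r_o/r_i)/(2πkL), R_conv = 1/(h·2πrL)):
R_inner film = 1/(h_i·2πr₁L) = 1/(969×2π×0.07×18.4) = 1.275×10^-4 K/W
R_carbon steel pipe wall = ln(77.5/70)/(2π×40.6×18.4) = 2.168×10^-5 K/W
R_ceramic-fibre blanket = ln(107.5/77.5)/(2π×0.0945×18.4) = 0.02995 K/W
R_outer film = 1/(h_o·2πr_oL) = 1/(4.61×2π×0.1075×18.4) = 0.01745 K/W
R_total = 0.04755 K/W
Q = ΔT/R_total = 225/0.04755
Q = 4730 W
T_interface = T_inner − Q·ΣR(inner→interface) = 248 − 4730×0.0301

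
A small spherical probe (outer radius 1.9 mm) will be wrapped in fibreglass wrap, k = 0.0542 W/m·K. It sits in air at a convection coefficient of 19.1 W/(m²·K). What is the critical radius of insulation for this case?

r_cr ≈ 5.68 mm

For a sphere r_cr = 2k/h = 2×0.0542/19.1
r_cr = 5.68 mm; since the bare radius (1.9 mm) is below r_cr, adding a thin layer of insulation will *increase* heat loss.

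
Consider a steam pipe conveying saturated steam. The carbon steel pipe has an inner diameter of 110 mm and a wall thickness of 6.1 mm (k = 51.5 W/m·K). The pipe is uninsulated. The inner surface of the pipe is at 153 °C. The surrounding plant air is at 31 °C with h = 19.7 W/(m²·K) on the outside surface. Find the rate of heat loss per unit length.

Radial resistances (cylindrical: R_cond = ln(r_o/r_i)/(2πkL), R_conv = 1/(h·2πrL)):
R_carbon steel pipe wall = ln(61.1/55)/(2π×51.5×1) = 3.25×10^-4 K/W
R_outer film = 1/(h_o·2πr_oL) = 1/(19.7×2π×0.0611×1) = 0.1322 K/W
R_total = 0.1325 K/W
Q = ΔT/R_total = 122/0.1325

q′ ≈ 920 W/m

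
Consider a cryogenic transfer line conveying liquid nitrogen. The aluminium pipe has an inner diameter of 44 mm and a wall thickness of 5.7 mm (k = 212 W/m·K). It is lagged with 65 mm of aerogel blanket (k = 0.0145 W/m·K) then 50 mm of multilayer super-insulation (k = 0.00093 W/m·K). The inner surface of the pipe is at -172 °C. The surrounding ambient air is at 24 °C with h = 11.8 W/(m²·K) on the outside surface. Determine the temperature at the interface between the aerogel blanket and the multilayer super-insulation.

Treating each annulus and film as a series resistance:
R_aluminium pipe wall = ln(27.7/22)/(2π×212×1) = 1.73×10^-4 K/W
R_aerogel blanket = ln(92.7/27.7)/(2π×0.0145×1) = 13.26 K/W
R_multilayer super-insulation = ln(142.7/92.7)/(2π×0.00093×1) = 73.82 K/W
R_outer film = 1/(h_o·2πr_oL) = 1/(11.8×2π×0.1427×1) = 0.09452 K/W
R_total = 87.18 K/W
Q = ΔT/R_total = 196/87.18
Q = 2.25 W/m
T_interface = T_inner + Q·ΣR(inner→interface) = -172 + 2.25×13.26

T ≈ -142 °C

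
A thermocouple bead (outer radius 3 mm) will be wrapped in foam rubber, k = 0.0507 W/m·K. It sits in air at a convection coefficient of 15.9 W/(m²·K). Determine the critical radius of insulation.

r_cr ≈ 6.38 mm

For a sphere r_cr = 2k/h = 2×0.0507/15.9
r_cr = 6.38 mm; since the bare radius (3 mm) is below r_cr, adding a thin layer of insulation will *increase* heat loss.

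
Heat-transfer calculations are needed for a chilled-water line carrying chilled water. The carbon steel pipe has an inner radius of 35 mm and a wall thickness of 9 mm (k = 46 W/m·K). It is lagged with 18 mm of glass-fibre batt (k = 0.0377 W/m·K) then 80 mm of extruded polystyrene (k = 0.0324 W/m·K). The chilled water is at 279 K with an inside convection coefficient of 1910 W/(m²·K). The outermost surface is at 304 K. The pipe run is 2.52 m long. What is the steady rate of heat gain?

Q ≈ 11.4 W

Per-layer cylindrical resistances, series-summed:
R_inner film = 1/(h_i·2πr₁L) = 1/(1910×2π×0.035×2.52) = 9.448×10^-4 K/W
R_carbon steel pipe wall = ln(44/35)/(2π×46×2.52) = 3.142×10^-4 K/W
R_glass-fibre batt = ln(62/44)/(2π×0.0377×2.52) = 0.5745 K/W
R_extruded polystyrene = ln(142/62)/(2π×0.0324×2.52) = 1.615 K/W
R_total = 2.191 K/W
Q = ΔT/R_total = 25/2.191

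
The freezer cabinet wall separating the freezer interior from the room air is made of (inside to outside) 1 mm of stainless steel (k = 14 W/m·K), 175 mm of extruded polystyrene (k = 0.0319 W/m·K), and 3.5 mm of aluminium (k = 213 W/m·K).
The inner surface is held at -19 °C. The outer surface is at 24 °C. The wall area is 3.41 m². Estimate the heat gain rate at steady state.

Q ≈ 26.7 W

Thermal resistances in series:
R_stainless steel = L/(kA) = 0.001/(14×3.41) = 2.095×10^-5 K/W
R_extruded polystyrene = L/(kA) = 0.175/(0.0319×3.41) = 1.609 K/W
R_aluminium = L/(kA) = 0.0035/(213×3.41) = 4.819×10^-6 K/W
R_total = 1.609 K/W
Q = ΔT / R_total = 43 / 1.609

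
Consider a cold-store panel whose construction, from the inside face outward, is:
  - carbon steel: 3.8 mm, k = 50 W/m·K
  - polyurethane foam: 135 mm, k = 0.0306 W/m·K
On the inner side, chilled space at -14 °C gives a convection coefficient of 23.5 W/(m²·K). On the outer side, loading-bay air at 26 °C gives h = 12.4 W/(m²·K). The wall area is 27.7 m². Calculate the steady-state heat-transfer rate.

Treating each layer as a thermal resistance in series:
R_inner film = 1/(h_i·A) = 1/(23.5×27.7) = 0.001536 K/W
R_carbon steel = L/(kA) = 0.0038/(50×27.7) = 2.744×10^-6 K/W
R_polyurethane foam = L/(kA) = 0.135/(0.0306×27.7) = 0.1593 K/W
R_outer film = 1/(h_o·A) = 1/(12.4×27.7) = 0.002911 K/W
R_total = 0.1637 K/W
Q = ΔT / R_total = 40 / 0.1637

Q ≈ 244 W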